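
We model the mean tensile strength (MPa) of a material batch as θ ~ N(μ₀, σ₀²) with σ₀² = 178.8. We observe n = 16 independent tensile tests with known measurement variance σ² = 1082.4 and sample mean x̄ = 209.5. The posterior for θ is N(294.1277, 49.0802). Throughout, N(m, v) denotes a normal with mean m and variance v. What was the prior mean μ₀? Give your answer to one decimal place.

μ₀ = 517.8

The posterior mean is a precision-weighted average: μ_n = (τ₀μ₀ + τ_data·x̄)/(τ₀+τ_data), with τ₀=1/σ₀² and τ_data=n/σ².
Here τ₀ = 1/178.8 = 0.005593 and τ_data = 16/1082.4 = 0.014782, so τ_n = 0.020375.
Rearranging for μ₀: μ₀ = (μ_n·τ_n − τ_data·x̄)/τ₀ = (294.1277·0.020375 − 0.014782·209.5) / 0.005593 = 2.896023/0.005593 ≈ 517.8.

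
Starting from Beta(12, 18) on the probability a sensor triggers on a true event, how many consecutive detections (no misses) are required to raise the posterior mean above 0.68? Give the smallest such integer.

After k detections and 0 misses the posterior is Beta(12+k, 18), with mean (12+k)/(12+18+k).
Set (12+k)/(30+k) > 0.68 and solve: k > (0.68·30 − 12)/(1 − 0.68) = 26.250.
The smallest integer exceeding 26.250 is 27, and checking k=27: (39)/(57) = 0.6842 > 0.68.

k = 27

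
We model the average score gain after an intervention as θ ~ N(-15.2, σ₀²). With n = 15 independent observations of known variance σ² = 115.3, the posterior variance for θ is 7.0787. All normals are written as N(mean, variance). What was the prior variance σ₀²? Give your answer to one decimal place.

For the Normal–Normal model with known σ², precisions add: τ_n = τ₀ + n/σ².
So 1/σ₀² = 1/7.0787 − 15/115.3 = 0.141269 − 0.130095 = 0.011174.
Hence σ₀² = 1/0.011174 ≈ 89.5.

σ₀² = 89.5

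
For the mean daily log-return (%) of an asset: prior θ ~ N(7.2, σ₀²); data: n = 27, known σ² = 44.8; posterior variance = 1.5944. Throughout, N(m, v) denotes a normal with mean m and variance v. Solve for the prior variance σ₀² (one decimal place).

σ₀² = 40.8

For the Normal–Normal model with known σ², precisions add: τ_n = τ₀ + n/σ².
So 1/σ₀² = 1/1.5944 − 27/44.8 = 0.627195 − 0.602679 = 0.024516.
Hence σ₀² = 1/0.024516 ≈ 40.8.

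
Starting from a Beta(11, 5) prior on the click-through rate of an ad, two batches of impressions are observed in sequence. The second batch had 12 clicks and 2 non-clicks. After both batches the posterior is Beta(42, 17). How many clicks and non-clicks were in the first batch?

19 clicks and 10 non-clicks

Sequential conjugate updates are equivalent to a single update on the pooled data, so total successes = posterior α − prior α and total failures = posterior β − prior β.
Total across both batches: 42−11=31 clicks, 17−5=12 non-clicks.
Subtract the second batch: 31−12=19 clicks and 12−2=10 non-clicks.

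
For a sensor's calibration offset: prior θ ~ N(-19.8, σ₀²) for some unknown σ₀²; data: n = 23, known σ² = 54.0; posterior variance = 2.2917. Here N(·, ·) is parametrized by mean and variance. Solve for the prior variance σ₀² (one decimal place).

For the Normal–Normal model with known σ², precisions add: τ_n = τ₀ + n/σ².
So 1/σ₀² = 1/2.2917 − 23/54.0 = 0.436357 − 0.425926 = 0.010431.
Hence σ₀² = 1/0.010431 ≈ 95.9.

σ₀² = 95.9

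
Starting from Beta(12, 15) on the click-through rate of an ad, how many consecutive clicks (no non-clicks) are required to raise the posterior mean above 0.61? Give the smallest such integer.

k = 12

After k clicks and 0 non-clicks the posterior is Beta(12+k, 15), with mean (12+k)/(12+15+k).
Set (12+k)/(27+k) > 0.61 and solve: k > (0.61·27 − 12)/(1 − 0.61) = 11.462.
The smallest integer exceeding 11.462 is 12, and checking k=12: (24)/(39) = 0.6154 > 0.61.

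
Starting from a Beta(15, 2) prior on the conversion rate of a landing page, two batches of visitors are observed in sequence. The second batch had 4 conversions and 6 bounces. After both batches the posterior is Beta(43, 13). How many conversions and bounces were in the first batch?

Because Beta–binomial updating is additive in the counts, the combined data contributed (α_post−α_prior, β_post−β_prior) successes and failures.
Total across both batches: 43−15=28 conversions, 13−2=11 bounces.
Subtract the second batch: 28−4=24 conversions and 11−6=5 bounces.

24 conversions and 5 bounces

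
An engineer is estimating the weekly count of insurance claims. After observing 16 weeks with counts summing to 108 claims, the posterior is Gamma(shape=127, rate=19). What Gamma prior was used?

Gamma(shape=19, rate=3)

A Gamma(α, β) prior (rate parametrization) on a Poisson rate with n observations summing to S gives posterior Gamma(α+S, β+n).
So α = 127 − 108 = 19 and β = 19 − 16 = 3.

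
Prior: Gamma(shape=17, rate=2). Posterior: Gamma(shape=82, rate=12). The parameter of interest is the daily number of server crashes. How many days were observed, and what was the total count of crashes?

Gamma–Poisson conjugacy: posterior shape = α + Σxᵢ, posterior rate = β + n.
Matching: Σxᵢ = 82 − 17 = 65 and n = 12 − 2 = 10.

n = 10 days with total 65 crashes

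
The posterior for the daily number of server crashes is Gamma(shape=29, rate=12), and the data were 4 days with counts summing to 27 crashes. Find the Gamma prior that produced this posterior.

Gamma(shape=2, rate=8)

A Gamma(α, β) prior (rate parametrization) on a Poisson rate with n observations summing to S gives posterior Gamma(α+S, β+n).
So α = 29 − 27 = 2 and β = 12 − 4 = 8.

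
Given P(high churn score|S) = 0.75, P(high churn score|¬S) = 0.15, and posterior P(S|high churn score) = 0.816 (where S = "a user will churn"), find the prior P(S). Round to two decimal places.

P(S) = 0.47

Bayes' rule in odds form gives O(S|E) = O(S)·[P(E|S)/P(E|¬S)], hence O(S) = O(S|E)/LR.
Posterior odds = 0.816/(1−0.816) = 4.4348. LR = 0.75/0.15 = 5.0000.
Prior odds = 4.4348/5.0000 = 0.8870, so P(S) = 0.8870/(1+0.8870) ≈ 0.47.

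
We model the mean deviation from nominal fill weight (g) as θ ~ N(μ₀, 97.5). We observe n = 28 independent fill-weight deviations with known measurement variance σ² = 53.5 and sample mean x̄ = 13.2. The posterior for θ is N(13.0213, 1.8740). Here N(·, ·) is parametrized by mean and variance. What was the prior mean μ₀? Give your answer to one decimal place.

With known observation variance, the Normal–Normal posterior has precision τ_n = τ₀ + n/σ² and mean μ_n = (τ₀μ₀ + (n/σ²)x̄)/τ_n.
Here τ₀ = 1/97.5 = 0.010256 and τ_data = 28/53.5 = 0.523364, so τ_n = 0.533620.
Rearranging for μ₀: μ₀ = (μ_n·τ_n − τ_data·x̄)/τ₀ = (13.0213·0.533620 − 0.523364·13.2) / 0.010256 = 0.040021/0.010256 ≈ 3.9.

μ₀ = 3.9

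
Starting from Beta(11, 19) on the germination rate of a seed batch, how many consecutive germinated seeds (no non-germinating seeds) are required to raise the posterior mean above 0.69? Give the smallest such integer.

After k germinated seeds and 0 non-germinating seeds the posterior is Beta(11+k, 19), with mean (11+k)/(11+19+k).
Set (11+k)/(30+k) > 0.69 and solve: k > (0.69·30 − 11)/(1 − 0.69) = 31.290.
The smallest integer exceeding 31.290 is 32, and checking k=32: (43)/(62) = 0.6935 > 0.69.

k = 32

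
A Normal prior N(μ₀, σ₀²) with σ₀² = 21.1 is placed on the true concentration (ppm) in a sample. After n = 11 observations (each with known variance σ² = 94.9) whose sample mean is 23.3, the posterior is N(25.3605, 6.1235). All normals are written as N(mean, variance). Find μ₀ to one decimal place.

μ₀ = 30.4

With known observation variance, the Normal–Normal posterior has precision τ_n = τ₀ + n/σ² and mean μ_n = (τ₀μ₀ + (n/σ²)x̄)/τ_n.
Here τ₀ = 1/21.1 = 0.047393 and τ_data = 11/94.9 = 0.115911, so τ_n = 0.163304.
Rearranging for μ₀: μ₀ = (μ_n·τ_n − τ_data·x̄)/τ₀ = (25.3605·0.163304 − 0.115911·23.3) / 0.047393 = 1.440745/0.047393 ≈ 30.4.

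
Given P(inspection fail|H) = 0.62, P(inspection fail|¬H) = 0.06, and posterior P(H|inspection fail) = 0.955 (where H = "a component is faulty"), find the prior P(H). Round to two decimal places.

P(H) = 0.67

Bayes' rule in odds form gives O(H|E) = O(H)·[P(E|H)/P(E|¬H)], hence O(H) = O(H|E)/LR.
Posterior odds = 0.955/(1−0.955) = 21.2222. LR = 0.62/0.06 = 10.3333.
Prior odds = 21.2222/10.3333 = 2.0538, so P(H) = 2.0538/(1+2.0538) ≈ 0.67.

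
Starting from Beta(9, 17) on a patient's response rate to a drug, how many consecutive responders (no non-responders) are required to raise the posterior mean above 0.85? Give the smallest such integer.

After k responders and 0 non-responders the posterior is Beta(9+k, 17), with mean (9+k)/(9+17+k).
Set (9+k)/(26+k) > 0.85 and solve: k > (0.85·26 − 9)/(1 − 0.85) = 87.333.
The smallest integer exceeding 87.333 is 88, and checking k=88: (97)/(114) = 0.8509 > 0.85.

k = 88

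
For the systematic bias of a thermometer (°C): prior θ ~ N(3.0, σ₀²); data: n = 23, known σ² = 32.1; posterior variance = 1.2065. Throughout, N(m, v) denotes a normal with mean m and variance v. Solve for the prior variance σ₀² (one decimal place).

For the Normal–Normal model with known σ², precisions add: τ_n = τ₀ + n/σ².
So 1/σ₀² = 1/1.2065 − 23/32.1 = 0.828844 − 0.716511 = 0.112333.
Hence σ₀² = 1/0.112333 ≈ 8.9.

σ₀² = 8.9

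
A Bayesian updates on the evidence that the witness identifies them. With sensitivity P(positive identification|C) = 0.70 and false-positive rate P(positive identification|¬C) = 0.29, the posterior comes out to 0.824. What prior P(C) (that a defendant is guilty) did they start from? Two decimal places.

P(C) = 0.66

Bayes' rule in odds form gives O(C|E) = O(C)·[P(E|C)/P(E|¬C)], hence O(C) = O(C|E)/LR.
Posterior odds = 0.824/(1−0.824) = 4.6818. LR = 0.70/0.29 = 2.4138.
Prior odds = 4.6818/2.4138 = 1.9396, so P(C) = 1.9396/(1+1.9396) ≈ 0.66.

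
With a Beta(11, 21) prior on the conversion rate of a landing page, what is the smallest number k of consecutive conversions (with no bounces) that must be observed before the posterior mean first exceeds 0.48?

After k conversions and 0 bounces the posterior is Beta(11+k, 21), with mean (11+k)/(11+21+k).
Set (11+k)/(32+k) > 0.48 and solve: k > (0.48·32 − 11)/(1 − 0.48) = 8.385.
The smallest integer exceeding 8.385 is 9, and checking k=9: (20)/(41) = 0.4878 > 0.48.

k = 9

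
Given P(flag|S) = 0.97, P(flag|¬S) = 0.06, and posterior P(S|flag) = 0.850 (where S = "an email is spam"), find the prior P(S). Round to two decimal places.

Bayes' rule in odds form gives O(S|E) = O(S)·[P(E|S)/P(E|¬S)], hence O(S) = O(S|E)/LR.
Posterior odds = 0.850/(1−0.850) = 5.6667. LR = 0.97/0.06 = 16.1667.
Prior odds = 5.6667/16.1667 = 0.3505, so P(S) = 0.3505/(1+0.3505) ≈ 0.26.

P(S) = 0.26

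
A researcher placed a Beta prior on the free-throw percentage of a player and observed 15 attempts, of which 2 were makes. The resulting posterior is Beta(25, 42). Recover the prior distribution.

Beta(23, 29)

Beta is conjugate to the binomial likelihood: posterior = Beta(α+s, β+f).
So α = 25 − 2 = 23 and β = 42 − 13 = 29.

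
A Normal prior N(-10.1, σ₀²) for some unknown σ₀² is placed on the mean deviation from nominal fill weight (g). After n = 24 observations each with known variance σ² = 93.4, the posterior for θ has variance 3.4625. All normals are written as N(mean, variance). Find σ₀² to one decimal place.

σ₀² = 31.4

For the Normal–Normal model with known σ², precisions add: τ_n = τ₀ + n/σ².
So 1/σ₀² = 1/3.4625 − 24/93.4 = 0.288809 − 0.256959 = 0.031850.
Hence σ₀² = 1/0.031850 ≈ 31.4.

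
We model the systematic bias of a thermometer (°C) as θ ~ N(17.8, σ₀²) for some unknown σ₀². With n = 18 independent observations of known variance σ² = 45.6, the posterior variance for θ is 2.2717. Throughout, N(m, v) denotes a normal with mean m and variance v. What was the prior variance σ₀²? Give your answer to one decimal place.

σ₀² = 22.0

Posterior precision equals prior precision plus data precision: 1/σ_n² = 1/σ₀² + n/σ².
So 1/σ₀² = 1/2.2717 − 18/45.6 = 0.440199 − 0.394737 = 0.045462.
Hence σ₀² = 1/0.045462 ≈ 22.0.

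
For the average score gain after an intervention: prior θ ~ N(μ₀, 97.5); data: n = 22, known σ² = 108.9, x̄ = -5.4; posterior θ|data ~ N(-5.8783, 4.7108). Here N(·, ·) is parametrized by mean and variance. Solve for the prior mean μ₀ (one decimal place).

With known observation variance, the Normal–Normal posterior has precision τ_n = τ₀ + n/σ² and mean μ_n = (τ₀μ₀ + (n/σ²)x̄)/τ_n.
Here τ₀ = 1/97.5 = 0.010256 and τ_data = 22/108.9 = 0.202020, so τ_n = 0.212276.
Rearranging for μ₀: μ₀ = (μ_n·τ_n − τ_data·x̄)/τ₀ = (-5.8783·0.212276 − 0.202020·-5.4) / 0.010256 = -0.156914/0.010256 ≈ -15.3.

μ₀ = -15.3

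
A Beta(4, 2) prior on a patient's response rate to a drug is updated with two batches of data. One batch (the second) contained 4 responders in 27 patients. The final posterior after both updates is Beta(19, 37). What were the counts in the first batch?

11 responders and 12 non-responders

Sequential conjugate updates are equivalent to a single update on the pooled data, so total successes = posterior α − prior α and total failures = posterior β − prior β.
Total across both batches: 19−4=15 responders, 37−2=35 non-responders.
Subtract the second batch: 15−4=11 responders and 35−23=12 non-responders.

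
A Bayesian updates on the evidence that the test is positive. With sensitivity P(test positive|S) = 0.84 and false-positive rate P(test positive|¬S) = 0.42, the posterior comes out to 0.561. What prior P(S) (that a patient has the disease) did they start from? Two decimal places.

P(S) = 0.39

Bayes' rule in odds form gives O(S|E) = O(S)·[P(E|S)/P(E|¬S)], hence O(S) = O(S|E)/LR.
Posterior odds = 0.561/(1−0.561) = 1.2779. LR = 0.84/0.42 = 2.0000.
Prior odds = 1.2779/2.0000 = 0.6390, so P(S) = 0.6390/(1+0.6390) ≈ 0.39.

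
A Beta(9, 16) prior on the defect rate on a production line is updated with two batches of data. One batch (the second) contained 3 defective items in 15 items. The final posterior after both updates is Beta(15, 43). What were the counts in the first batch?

Because Beta–binomial updating is additive in the counts, the combined data contributed (α_post−α_prior, β_post−β_prior) successes and failures.
Total across both batches: 15−9=6 defective items, 43−16=27 good items.
Subtract the second batch: 6−3=3 defective items and 27−12=15 good items.

3 defective items and 15 good items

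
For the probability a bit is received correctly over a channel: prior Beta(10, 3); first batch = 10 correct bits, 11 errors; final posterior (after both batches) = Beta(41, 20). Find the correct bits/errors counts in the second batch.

21 correct bits and 6 errors

Because Beta–binomial updating is additive in the counts, the combined data contributed (α_post−α_prior, β_post−β_prior) successes and failures.
Total across both batches: 41−10=31 correct bits, 20−3=17 errors.
Subtract the first batch: 31−10=21 correct bits and 17−11=6 errors.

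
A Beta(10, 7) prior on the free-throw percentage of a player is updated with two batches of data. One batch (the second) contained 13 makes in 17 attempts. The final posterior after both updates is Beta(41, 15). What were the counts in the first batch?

Because Beta–binomial updating is additive in the counts, the combined data contributed (α_post−α_prior, β_post−β_prior) successes and failures.
Total across both batches: 41−10=31 makes, 15−7=8 misses.
Subtract the second batch: 31−13=18 makes and 8−4=4 misses.

18 makes and 4 misses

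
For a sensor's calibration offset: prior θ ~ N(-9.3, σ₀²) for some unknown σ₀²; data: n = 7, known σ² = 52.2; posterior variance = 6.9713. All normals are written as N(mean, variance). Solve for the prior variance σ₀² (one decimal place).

For the Normal–Normal model with known σ², precisions add: τ_n = τ₀ + n/σ².
So 1/σ₀² = 1/6.9713 − 7/52.2 = 0.143445 − 0.134100 = 0.009345.
Hence σ₀² = 1/0.009345 ≈ 107.0.

σ₀² = 107.0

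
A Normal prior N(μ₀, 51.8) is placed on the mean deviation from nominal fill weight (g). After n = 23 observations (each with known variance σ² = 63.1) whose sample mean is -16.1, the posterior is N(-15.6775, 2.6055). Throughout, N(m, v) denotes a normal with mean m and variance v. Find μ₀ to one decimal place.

μ₀ = -7.7

The posterior mean is a precision-weighted average: μ_n = (τ₀μ₀ + τ_data·x̄)/(τ₀+τ_data), with τ₀=1/σ₀² and τ_data=n/σ².
Here τ₀ = 1/51.8 = 0.019305 and τ_data = 23/63.1 = 0.364501, so τ_n = 0.383806.
Rearranging for μ₀: μ₀ = (μ_n·τ_n − τ_data·x̄)/τ₀ = (-15.6775·0.383806 − 0.364501·-16.1) / 0.019305 = -0.148652/0.019305 ≈ -7.7.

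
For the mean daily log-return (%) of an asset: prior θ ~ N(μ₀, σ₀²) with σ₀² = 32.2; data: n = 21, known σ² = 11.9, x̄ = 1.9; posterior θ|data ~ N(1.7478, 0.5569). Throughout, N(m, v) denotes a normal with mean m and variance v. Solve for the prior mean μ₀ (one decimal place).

The posterior mean is a precision-weighted average: μ_n = (τ₀μ₀ + τ_data·x̄)/(τ₀+τ_data), with τ₀=1/σ₀² and τ_data=n/σ².
Here τ₀ = 1/32.2 = 0.031056 and τ_data = 21/11.9 = 1.764706, so τ_n = 1.795762.
Rearranging for μ₀: μ₀ = (μ_n·τ_n − τ_data·x̄)/τ₀ = (1.7478·1.795762 − 1.764706·1.9) / 0.031056 = -0.214309/0.031056 ≈ -6.9.

μ₀ = -6.9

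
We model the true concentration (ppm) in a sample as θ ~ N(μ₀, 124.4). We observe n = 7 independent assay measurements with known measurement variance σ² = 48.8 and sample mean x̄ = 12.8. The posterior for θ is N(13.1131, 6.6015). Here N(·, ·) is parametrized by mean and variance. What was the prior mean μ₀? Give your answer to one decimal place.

μ₀ = 18.7

The posterior mean is a precision-weighted average: μ_n = (τ₀μ₀ + τ_data·x̄)/(τ₀+τ_data), with τ₀=1/σ₀² and τ_data=n/σ².
Here τ₀ = 1/124.4 = 0.008039 and τ_data = 7/48.8 = 0.143443, so τ_n = 0.151482.
Rearranging for μ₀: μ₀ = (μ_n·τ_n − τ_data·x̄)/τ₀ = (13.1131·0.151482 − 0.143443·12.8) / 0.008039 = 0.150328/0.008039 ≈ 18.7.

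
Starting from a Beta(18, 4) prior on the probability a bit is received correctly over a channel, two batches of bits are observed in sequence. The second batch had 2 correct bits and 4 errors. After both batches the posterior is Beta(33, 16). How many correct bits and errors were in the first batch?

Because Beta–binomial updating is additive in the counts, the combined data contributed (α_post−α_prior, β_post−β_prior) successes and failures.
Total across both batches: 33−18=15 correct bits, 16−4=12 errors.
Subtract the second batch: 15−2=13 correct bits and 12−4=8 errors.

13 correct bits and 8 errors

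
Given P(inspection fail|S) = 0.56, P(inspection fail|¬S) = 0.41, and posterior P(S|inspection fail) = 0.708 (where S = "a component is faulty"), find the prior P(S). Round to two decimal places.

P(S) = 0.64

In odds form, posterior odds = prior odds × likelihood ratio, so prior odds = posterior odds ÷ LR.
Posterior odds = 0.708/(1−0.708) = 2.4247. LR = 0.56/0.41 = 1.3659.
Prior odds = 2.4247/1.3659 = 1.7752, so P(S) = 1.7752/(1+1.7752) ≈ 0.64.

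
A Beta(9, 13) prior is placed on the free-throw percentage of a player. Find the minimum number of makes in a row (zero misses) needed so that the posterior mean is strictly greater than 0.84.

After k makes and 0 misses the posterior is Beta(9+k, 13), with mean (9+k)/(9+13+k).
Set (9+k)/(22+k) > 0.84 and solve: k > (0.84·22 − 9)/(1 − 0.84) = 59.250.
The smallest integer exceeding 59.250 is 60.

k = 60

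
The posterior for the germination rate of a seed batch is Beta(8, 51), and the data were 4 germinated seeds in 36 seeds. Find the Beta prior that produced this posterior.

Beta(4, 19)

Under Beta–binomial conjugacy the posterior parameters are (a+s, b+f).
Subtract the data counts: 8−4=4, 51−32=19.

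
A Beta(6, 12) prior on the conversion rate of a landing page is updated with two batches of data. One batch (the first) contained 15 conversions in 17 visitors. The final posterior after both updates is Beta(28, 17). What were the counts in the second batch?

7 conversions and 3 bounces

Because Beta–binomial updating is additive in the counts, the combined data contributed (α_post−α_prior, β_post−β_prior) successes and failures.
Total across both batches: 28−6=22 conversions, 17−12=5 bounces.
Subtract the first batch: 22−15=7 conversions and 5−2=3 bounces.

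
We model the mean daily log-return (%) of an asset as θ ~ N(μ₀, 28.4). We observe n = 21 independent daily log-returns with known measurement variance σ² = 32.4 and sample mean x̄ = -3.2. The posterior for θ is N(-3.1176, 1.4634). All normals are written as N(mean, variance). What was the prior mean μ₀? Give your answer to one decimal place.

μ₀ = -1.6

With known observation variance, the Normal–Normal posterior has precision τ_n = τ₀ + n/σ² and mean μ_n = (τ₀μ₀ + (n/σ²)x̄)/τ_n.
Here τ₀ = 1/28.4 = 0.035211 and τ_data = 21/32.4 = 0.648148, so τ_n = 0.683359.
Rearranging for μ₀: μ₀ = (μ_n·τ_n − τ_data·x̄)/τ₀ = (-3.1176·0.683359 − 0.648148·-3.2) / 0.035211 = -0.056366/0.035211 ≈ -1.6.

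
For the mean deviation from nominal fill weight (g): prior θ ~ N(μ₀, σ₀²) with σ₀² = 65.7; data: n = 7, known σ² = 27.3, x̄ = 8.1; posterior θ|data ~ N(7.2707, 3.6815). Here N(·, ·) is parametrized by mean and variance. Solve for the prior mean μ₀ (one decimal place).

The posterior mean is a precision-weighted average: μ_n = (τ₀μ₀ + τ_data·x̄)/(τ₀+τ_data), with τ₀=1/σ₀² and τ_data=n/σ².
Here τ₀ = 1/65.7 = 0.015221 and τ_data = 7/27.3 = 0.256410, so τ_n = 0.271631.
Rearranging for μ₀: μ₀ = (μ_n·τ_n − τ_data·x̄)/τ₀ = (7.2707·0.271631 − 0.256410·8.1) / 0.015221 = -0.101973/0.015221 ≈ -6.7.

μ₀ = -6.7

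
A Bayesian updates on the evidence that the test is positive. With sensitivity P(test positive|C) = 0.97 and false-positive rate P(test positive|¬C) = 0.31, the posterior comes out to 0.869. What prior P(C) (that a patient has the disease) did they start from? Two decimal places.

In odds form, posterior odds = prior odds × likelihood ratio, so prior odds = posterior odds ÷ LR.
Posterior odds = 0.869/(1−0.869) = 6.6336. LR = 0.97/0.31 = 3.1290.
Prior odds = 6.6336/3.1290 = 2.1200, so P(C) = 2.1200/(1+2.1200) ≈ 0.68.

P(C) = 0.68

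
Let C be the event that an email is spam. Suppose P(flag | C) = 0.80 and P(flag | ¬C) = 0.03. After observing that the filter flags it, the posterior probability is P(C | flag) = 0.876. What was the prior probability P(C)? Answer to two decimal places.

In odds form, posterior odds = prior odds × likelihood ratio, so prior odds = posterior odds ÷ LR.
Posterior odds = 0.876/(1−0.876) = 7.0645. LR = 0.80/0.03 = 26.6667.
Prior odds = 7.0645/26.6667 = 0.2649, so P(C) = 0.2649/(1+0.2649) ≈ 0.21.

P(C) = 0.21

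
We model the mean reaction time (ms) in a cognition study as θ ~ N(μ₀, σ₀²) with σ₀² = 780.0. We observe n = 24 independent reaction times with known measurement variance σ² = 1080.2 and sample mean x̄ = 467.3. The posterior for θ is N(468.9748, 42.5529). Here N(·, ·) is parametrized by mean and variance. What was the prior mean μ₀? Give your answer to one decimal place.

μ₀ = 498.0

With known observation variance, the Normal–Normal posterior has precision τ_n = τ₀ + n/σ² and mean μ_n = (τ₀μ₀ + (n/σ²)x̄)/τ_n.
Here τ₀ = 1/780.0 = 0.001282 and τ_data = 24/1080.2 = 0.022218, so τ_n = 0.023500.
Rearranging for μ₀: μ₀ = (μ_n·τ_n − τ_data·x̄)/τ₀ = (468.9748·0.023500 − 0.022218·467.3) / 0.001282 = 0.638436/0.001282 ≈ 498.0.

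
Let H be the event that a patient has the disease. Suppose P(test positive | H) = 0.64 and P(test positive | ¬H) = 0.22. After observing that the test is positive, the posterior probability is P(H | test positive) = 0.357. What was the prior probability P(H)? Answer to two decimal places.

Bayes' rule in odds form gives O(H|E) = O(H)·[P(E|H)/P(E|¬H)], hence O(H) = O(H|E)/LR.
Posterior odds = 0.357/(1−0.357) = 0.5552. LR = 0.64/0.22 = 2.9091.
Prior odds = 0.5552/2.9091 = 0.1908, so P(H) = 0.1908/(1+0.1908) ≈ 0.16.

P(H) = 0.16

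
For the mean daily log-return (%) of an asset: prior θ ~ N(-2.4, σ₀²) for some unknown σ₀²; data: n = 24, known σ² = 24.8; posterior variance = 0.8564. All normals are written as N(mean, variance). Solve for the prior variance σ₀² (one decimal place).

σ₀² = 5.0

Posterior precision equals prior precision plus data precision: 1/σ_n² = 1/σ₀² + n/σ².
So 1/σ₀² = 1/0.8564 − 24/24.8 = 1.167679 − 0.967742 = 0.199937.
Hence σ₀² = 1/0.199937 ≈ 5.0.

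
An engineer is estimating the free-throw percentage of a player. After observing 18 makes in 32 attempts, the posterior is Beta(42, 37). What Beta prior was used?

Beta(24, 23)

A Beta(α, β) prior with s successes and f failures in binomial data gives a Beta(α+s, β+f) posterior.
Subtract the data counts: 42−18=24, 37−14=23.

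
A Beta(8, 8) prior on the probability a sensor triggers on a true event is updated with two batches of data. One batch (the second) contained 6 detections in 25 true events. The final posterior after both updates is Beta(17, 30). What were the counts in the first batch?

3 detections and 3 misses

Sequential conjugate updates are equivalent to a single update on the pooled data, so total successes = posterior α − prior α and total failures = posterior β − prior β.
Total across both batches: 17−8=9 detections, 30−8=22 misses.
Subtract the second batch: 9−6=3 detections and 22−19=3 misses.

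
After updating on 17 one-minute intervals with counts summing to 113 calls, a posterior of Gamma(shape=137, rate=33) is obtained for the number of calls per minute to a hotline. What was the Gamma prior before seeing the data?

Gamma(shape=24, rate=16)

Gamma–Poisson conjugacy: posterior shape = α + Σxᵢ, posterior rate = β + n.
So α = 137 − 113 = 24 and β = 33 − 17 = 16.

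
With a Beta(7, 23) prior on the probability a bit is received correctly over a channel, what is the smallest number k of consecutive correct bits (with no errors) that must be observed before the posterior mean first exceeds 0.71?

k = 50

After k correct bits and 0 errors the posterior is Beta(7+k, 23), with mean (7+k)/(7+23+k).
Set (7+k)/(30+k) > 0.71 and solve: k > (0.71·30 − 7)/(1 − 0.71) = 49.310.
The smallest integer exceeding 49.310 is 50.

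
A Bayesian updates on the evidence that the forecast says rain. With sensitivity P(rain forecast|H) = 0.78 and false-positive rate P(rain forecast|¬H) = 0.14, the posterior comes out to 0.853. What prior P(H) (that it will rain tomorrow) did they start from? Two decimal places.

P(H) = 0.51

Bayes' rule in odds form gives O(H|E) = O(H)·[P(E|H)/P(E|¬H)], hence O(H) = O(H|E)/LR.
Posterior odds = 0.853/(1−0.853) = 5.8027. LR = 0.78/0.14 = 5.5714.
Prior odds = 5.8027/5.5714 = 1.0415, so P(H) = 1.0415/(1+1.0415) ≈ 0.51.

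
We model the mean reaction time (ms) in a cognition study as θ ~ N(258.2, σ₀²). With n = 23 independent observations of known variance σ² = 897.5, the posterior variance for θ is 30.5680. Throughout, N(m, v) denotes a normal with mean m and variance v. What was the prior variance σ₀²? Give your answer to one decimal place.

For the Normal–Normal model with known σ², precisions add: τ_n = τ₀ + n/σ².
So 1/σ₀² = 1/30.5680 − 23/897.5 = 0.032714 − 0.025627 = 0.007087.
Hence σ₀² = 1/0.007087 ≈ 141.1.

σ₀² = 141.1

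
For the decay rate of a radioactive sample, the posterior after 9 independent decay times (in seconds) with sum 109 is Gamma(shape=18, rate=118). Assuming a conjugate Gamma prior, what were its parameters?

Gamma(shape=9, rate=9)

For an exponential likelihood with a Gamma(α, β) prior on the rate, n observations with total T give posterior Gamma(α+n, β+T).
So α = 18 − 9 = 9 and β = 118 − 109 = 9.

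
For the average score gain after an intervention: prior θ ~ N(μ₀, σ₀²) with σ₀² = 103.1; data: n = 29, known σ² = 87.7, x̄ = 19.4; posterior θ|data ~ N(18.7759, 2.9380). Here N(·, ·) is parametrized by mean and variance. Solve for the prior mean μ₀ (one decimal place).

μ₀ = -2.5

With known observation variance, the Normal–Normal posterior has precision τ_n = τ₀ + n/σ² and mean μ_n = (τ₀μ₀ + (n/σ²)x̄)/τ_n.
Here τ₀ = 1/103.1 = 0.009699 and τ_data = 29/87.7 = 0.330673, so τ_n = 0.340372.
Rearranging for μ₀: μ₀ = (μ_n·τ_n − τ_data·x̄)/τ₀ = (18.7759·0.340372 − 0.330673·19.4) / 0.009699 = -0.024266/0.009699 ≈ -2.5.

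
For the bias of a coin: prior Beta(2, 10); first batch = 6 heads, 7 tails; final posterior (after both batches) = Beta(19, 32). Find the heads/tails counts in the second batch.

11 heads and 15 tails

Sequential conjugate updates are equivalent to a single update on the pooled data, so total successes = posterior α − prior α and total failures = posterior β − prior β.
Total across both batches: 19−2=17 heads, 32−10=22 tails.
Subtract the first batch: 17−6=11 heads and 22−7=15 tails.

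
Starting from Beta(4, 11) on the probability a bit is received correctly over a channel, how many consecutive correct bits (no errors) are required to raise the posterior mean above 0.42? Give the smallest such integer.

After k correct bits and 0 errors the posterior is Beta(4+k, 11), with mean (4+k)/(4+11+k).
Set (4+k)/(15+k) > 0.42 and solve: k > (0.42·15 − 4)/(1 − 0.42) = 3.966.
The smallest integer exceeding 3.966 is 4, and checking k=4: (8)/(19) = 0.4211 > 0.42.

k = 4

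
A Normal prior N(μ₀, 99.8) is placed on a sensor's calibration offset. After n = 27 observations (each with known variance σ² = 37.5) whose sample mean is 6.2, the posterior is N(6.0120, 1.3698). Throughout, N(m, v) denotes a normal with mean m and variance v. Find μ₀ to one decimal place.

μ₀ = -7.5

With known observation variance, the Normal–Normal posterior has precision τ_n = τ₀ + n/σ² and mean μ_n = (τ₀μ₀ + (n/σ²)x̄)/τ_n.
Here τ₀ = 1/99.8 = 0.010020 and τ_data = 27/37.5 = 0.720000, so τ_n = 0.730020.
Rearranging for μ₀: μ₀ = (μ_n·τ_n − τ_data·x̄)/τ₀ = (6.0120·0.730020 − 0.720000·6.2) / 0.010020 = -0.075120/0.010020 ≈ -7.5.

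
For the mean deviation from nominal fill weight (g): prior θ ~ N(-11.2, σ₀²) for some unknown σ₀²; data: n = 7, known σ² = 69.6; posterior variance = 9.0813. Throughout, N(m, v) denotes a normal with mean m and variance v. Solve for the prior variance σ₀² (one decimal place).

For the Normal–Normal model with known σ², precisions add: τ_n = τ₀ + n/σ².
So 1/σ₀² = 1/9.0813 − 7/69.6 = 0.110116 − 0.100575 = 0.009541.
Hence σ₀² = 1/0.009541 ≈ 104.8.

σ₀² = 104.8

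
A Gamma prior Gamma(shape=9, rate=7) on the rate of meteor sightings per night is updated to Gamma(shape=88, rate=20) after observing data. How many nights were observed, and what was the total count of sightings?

Gamma–Poisson conjugacy: posterior shape = α + Σxᵢ, posterior rate = β + n.
Matching: Σxᵢ = 88 − 9 = 79 and n = 20 − 7 = 13.

n = 13 nights with total 79 sightings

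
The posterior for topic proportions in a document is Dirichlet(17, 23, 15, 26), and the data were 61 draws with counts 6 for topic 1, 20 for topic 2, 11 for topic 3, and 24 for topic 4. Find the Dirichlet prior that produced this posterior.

For a Dirichlet(α) prior with multinomial counts c, the posterior is Dirichlet(α + c) componentwise.
Subtract each count from the matching posterior parameter: 17−6=11, 23−20=3, 15−11=4, 26−24=2.

Dirichlet(11, 3, 4, 2)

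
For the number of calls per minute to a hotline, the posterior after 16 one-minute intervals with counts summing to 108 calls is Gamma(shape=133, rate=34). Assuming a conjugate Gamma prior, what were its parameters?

A Gamma(α, β) prior (rate parametrization) on a Poisson rate with n observations summing to S gives posterior Gamma(α+S, β+n).
So α = 133 − 108 = 25 and β = 34 − 16 = 18.

Gamma(shape=25, rate=18)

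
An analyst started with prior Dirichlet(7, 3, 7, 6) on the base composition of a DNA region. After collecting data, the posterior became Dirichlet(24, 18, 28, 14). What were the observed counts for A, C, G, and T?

counts (17, 15, 21, 8)

For a Dirichlet(α) prior with multinomial counts c, the posterior is Dirichlet(α + c) componentwise.
Counts are posterior − prior componentwise: 24−7=17, 18−3=15, 28−7=21, 14−6=8.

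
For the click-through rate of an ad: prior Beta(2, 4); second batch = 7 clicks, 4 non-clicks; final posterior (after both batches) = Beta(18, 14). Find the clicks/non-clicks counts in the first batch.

Sequential conjugate updates are equivalent to a single update on the pooled data, so total successes = posterior α − prior α and total failures = posterior β − prior β.
Total across both batches: 18−2=16 clicks, 14−4=10 non-clicks.
Subtract the second batch: 16−7=9 clicks and 10−4=6 non-clicks.

9 clicks and 6 non-clicks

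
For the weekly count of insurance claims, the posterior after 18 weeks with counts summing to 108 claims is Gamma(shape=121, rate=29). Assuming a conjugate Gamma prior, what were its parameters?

Gamma(shape=13, rate=11)

Gamma–Poisson conjugacy: posterior shape = α + Σxᵢ, posterior rate = β + n.
So α = 121 − 108 = 13 and β = 29 − 18 = 11.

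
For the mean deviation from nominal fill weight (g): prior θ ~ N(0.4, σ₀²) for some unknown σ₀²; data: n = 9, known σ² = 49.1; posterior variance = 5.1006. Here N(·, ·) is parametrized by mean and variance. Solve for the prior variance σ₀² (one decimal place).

σ₀² = 78.4

For the Normal–Normal model with known σ², precisions add: τ_n = τ₀ + n/σ².
So 1/σ₀² = 1/5.1006 − 9/49.1 = 0.196055 − 0.183299 = 0.012756.
Hence σ₀² = 1/0.012756 ≈ 78.4.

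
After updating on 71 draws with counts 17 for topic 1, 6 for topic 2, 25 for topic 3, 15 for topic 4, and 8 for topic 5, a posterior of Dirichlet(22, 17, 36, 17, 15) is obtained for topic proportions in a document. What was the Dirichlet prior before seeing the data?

For a Dirichlet(α) prior with multinomial counts c, the posterior is Dirichlet(α + c) componentwise.
Subtract each count from the matching posterior parameter: 22−17=5, 17−6=11, 36−25=11, 17−15=2, 15−8=7.

Dirichlet(5, 11, 11, 2, 7)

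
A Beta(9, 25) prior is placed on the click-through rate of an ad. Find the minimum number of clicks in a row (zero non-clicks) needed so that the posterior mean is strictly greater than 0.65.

After k clicks and 0 non-clicks the posterior is Beta(9+k, 25), with mean (9+k)/(9+25+k).
Set (9+k)/(34+k) > 0.65 and solve: k > (0.65·34 − 9)/(1 − 0.65) = 37.429.
The smallest integer exceeding 37.429 is 38, and checking k=38: (47)/(72) = 0.6528 > 0.65.

k = 38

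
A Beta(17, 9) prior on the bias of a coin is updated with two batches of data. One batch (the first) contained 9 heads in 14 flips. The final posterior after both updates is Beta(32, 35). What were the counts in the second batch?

6 heads and 21 tails

Because Beta–binomial updating is additive in the counts, the combined data contributed (α_post−α_prior, β_post−β_prior) successes and failures.
Total across both batches: 32−17=15 heads, 35−9=26 tails.
Subtract the first batch: 15−9=6 heads and 26−5=21 tails.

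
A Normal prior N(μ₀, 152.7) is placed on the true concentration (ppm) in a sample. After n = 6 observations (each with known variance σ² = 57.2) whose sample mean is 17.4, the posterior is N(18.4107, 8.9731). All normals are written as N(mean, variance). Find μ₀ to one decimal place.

The posterior mean is a precision-weighted average: μ_n = (τ₀μ₀ + τ_data·x̄)/(τ₀+τ_data), with τ₀=1/σ₀² and τ_data=n/σ².
Here τ₀ = 1/152.7 = 0.006549 and τ_data = 6/57.2 = 0.104895, so τ_n = 0.111444.
Rearranging for μ₀: μ₀ = (μ_n·τ_n − τ_data·x̄)/τ₀ = (18.4107·0.111444 − 0.104895·17.4) / 0.006549 = 0.226589/0.006549 ≈ 34.6.

μ₀ = 34.6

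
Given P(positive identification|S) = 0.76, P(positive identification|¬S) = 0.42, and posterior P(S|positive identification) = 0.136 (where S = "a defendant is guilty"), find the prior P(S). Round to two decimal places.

P(S) = 0.08

In odds form, posterior odds = prior odds × likelihood ratio, so prior odds = posterior odds ÷ LR.
Posterior odds = 0.136/(1−0.136) = 0.1574. LR = 0.76/0.42 = 1.8095.
Prior odds = 0.1574/1.8095 = 0.0870, so P(S) = 0.0870/(1+0.0870) ≈ 0.08.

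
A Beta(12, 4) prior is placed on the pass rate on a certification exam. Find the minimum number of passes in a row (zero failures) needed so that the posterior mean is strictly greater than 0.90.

k = 25

After k passes and 0 failures the posterior is Beta(12+k, 4), with mean (12+k)/(12+4+k).
Set (12+k)/(16+k) > 0.90 and solve: k > (0.90·16 − 12)/(1 − 0.90) = 24.000.
The smallest integer exceeding 24.000 is 25.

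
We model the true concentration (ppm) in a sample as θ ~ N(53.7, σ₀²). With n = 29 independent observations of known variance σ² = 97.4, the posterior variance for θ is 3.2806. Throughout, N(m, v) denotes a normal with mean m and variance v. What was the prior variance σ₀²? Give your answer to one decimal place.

σ₀² = 141.2

For the Normal–Normal model with known σ², precisions add: τ_n = τ₀ + n/σ².
So 1/σ₀² = 1/3.2806 − 29/97.4 = 0.304822 − 0.297741 = 0.007081.
Hence σ₀² = 1/0.007081 ≈ 141.2.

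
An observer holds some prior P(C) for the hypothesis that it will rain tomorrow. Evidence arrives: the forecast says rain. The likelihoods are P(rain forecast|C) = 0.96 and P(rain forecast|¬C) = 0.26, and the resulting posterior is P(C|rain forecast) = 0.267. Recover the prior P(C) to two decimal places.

P(C) = 0.09

Bayes' rule in odds form gives O(C|E) = O(C)·[P(E|C)/P(E|¬C)], hence O(C) = O(C|E)/LR.
Posterior odds = 0.267/(1−0.267) = 0.3643. LR = 0.96/0.26 = 3.6923.
Prior odds = 0.3643/3.6923 = 0.0987, so P(C) = 0.0987/(1+0.0987) ≈ 0.09.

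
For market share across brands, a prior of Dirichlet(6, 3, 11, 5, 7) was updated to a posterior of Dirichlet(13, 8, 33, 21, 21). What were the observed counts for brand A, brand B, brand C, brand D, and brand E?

For a Dirichlet(α) prior with multinomial counts c, the posterior is Dirichlet(α + c) componentwise.
Counts are posterior − prior componentwise: 13−6=7, 8−3=5, 33−11=22, 21−5=16, 21−7=14.

counts (7, 5, 22, 16, 14)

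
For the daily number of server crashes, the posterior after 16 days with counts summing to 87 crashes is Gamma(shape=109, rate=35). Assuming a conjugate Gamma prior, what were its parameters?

Gamma(shape=22, rate=19)

Gamma–Poisson conjugacy: posterior shape = α + Σxᵢ, posterior rate = β + n.
So α = 109 − 87 = 22 and β = 35 − 16 = 19.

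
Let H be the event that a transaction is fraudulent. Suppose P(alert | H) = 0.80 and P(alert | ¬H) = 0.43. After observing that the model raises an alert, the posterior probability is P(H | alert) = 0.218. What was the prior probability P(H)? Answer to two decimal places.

P(H) = 0.13

In odds form, posterior odds = prior odds × likelihood ratio, so prior odds = posterior odds ÷ LR.
Posterior odds = 0.218/(1−0.218) = 0.2788. LR = 0.80/0.43 = 1.8605.
Prior odds = 0.2788/1.8605 = 0.1499, so P(H) = 0.1499/(1+0.1499) ≈ 0.13.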